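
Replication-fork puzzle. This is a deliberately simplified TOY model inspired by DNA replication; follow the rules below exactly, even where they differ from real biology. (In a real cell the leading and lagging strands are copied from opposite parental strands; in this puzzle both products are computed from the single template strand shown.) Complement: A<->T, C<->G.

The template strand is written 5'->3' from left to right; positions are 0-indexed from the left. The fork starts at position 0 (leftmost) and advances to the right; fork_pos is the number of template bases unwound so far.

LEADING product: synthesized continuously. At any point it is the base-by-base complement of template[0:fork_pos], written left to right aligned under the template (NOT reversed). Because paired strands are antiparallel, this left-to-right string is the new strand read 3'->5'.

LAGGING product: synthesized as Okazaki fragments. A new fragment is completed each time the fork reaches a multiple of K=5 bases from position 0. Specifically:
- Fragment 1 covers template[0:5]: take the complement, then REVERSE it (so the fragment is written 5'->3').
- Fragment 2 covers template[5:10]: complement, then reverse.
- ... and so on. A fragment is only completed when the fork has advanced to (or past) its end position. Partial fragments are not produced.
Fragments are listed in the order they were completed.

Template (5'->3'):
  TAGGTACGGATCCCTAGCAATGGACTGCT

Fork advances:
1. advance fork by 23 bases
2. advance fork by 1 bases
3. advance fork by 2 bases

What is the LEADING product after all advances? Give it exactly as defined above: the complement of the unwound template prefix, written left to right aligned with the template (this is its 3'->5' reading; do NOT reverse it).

Step 1: advance 23 -> fork_pos = 0 + 23 = 23.
Step 2: advance 1 -> fork_pos = 23 + 1 = 24.
Step 3: advance 2 -> fork_pos = 24 + 2 = 26.
Unwound prefix: template[0:26] = TAGGTACGGATCCCTAGCAATGGACT
Complement it base by base (A<->T, C<->G), keeping left-to-right order:
  [0:5] TAGGT -> ATCCA
  [5:10] ACGGA -> TGCCT
  [10:15] TCCCT -> AGGGA
  [15:20] AGCAA -> TCGTT
  [20:25] TGGAC -> ACCTG
  [25:26] T -> A
Concatenate: ATCCATGCCTAGGGATCGTTACCTGA (length 26; written aligned with the template, i.e. 3'->5').

Answer: ATCCATGCCTAGGGATCGTTACCTGA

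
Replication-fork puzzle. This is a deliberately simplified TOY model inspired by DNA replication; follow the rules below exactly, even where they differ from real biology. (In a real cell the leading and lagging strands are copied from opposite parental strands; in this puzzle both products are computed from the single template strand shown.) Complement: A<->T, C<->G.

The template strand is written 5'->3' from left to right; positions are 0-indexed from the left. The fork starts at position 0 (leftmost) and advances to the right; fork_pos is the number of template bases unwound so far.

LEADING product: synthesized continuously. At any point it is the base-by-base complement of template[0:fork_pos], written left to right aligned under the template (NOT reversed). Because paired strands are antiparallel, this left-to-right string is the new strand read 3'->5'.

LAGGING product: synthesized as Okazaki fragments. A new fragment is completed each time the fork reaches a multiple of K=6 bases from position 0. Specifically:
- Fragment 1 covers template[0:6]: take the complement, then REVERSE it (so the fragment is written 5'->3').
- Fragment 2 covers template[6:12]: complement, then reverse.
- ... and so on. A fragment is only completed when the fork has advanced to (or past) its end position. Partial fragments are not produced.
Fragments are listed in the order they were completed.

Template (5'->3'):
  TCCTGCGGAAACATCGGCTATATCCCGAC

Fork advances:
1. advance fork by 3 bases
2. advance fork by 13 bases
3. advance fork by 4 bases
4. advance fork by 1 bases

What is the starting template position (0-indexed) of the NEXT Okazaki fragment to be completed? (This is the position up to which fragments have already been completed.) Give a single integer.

Answer: 18

Derivation:
Step 1: advance 3 -> fork_pos = 0 + 3 = 3. Next multiple of 6 is 6 (not reached); still 0 fragment(s).
Step 2: advance 13 -> fork_pos = 3 + 13 = 16. Reached multiple(s) of 6: 6, 12 -> fragments 1-2 completed (2 total).
Step 3: advance 4 -> fork_pos = 16 + 4 = 20. Reached multiple(s) of 6: 18 -> fragment 3 completed (3 total).
Step 4: advance 1 -> fork_pos = 20 + 1 = 21. Next multiple of 6 is 24 (not reached); still 3 fragment(s).
3 fragment(s) completed, covering template[0:18] (3 x 6 = 18). The next fragment, fragment 4, covers template[18:24], so it starts at position 18.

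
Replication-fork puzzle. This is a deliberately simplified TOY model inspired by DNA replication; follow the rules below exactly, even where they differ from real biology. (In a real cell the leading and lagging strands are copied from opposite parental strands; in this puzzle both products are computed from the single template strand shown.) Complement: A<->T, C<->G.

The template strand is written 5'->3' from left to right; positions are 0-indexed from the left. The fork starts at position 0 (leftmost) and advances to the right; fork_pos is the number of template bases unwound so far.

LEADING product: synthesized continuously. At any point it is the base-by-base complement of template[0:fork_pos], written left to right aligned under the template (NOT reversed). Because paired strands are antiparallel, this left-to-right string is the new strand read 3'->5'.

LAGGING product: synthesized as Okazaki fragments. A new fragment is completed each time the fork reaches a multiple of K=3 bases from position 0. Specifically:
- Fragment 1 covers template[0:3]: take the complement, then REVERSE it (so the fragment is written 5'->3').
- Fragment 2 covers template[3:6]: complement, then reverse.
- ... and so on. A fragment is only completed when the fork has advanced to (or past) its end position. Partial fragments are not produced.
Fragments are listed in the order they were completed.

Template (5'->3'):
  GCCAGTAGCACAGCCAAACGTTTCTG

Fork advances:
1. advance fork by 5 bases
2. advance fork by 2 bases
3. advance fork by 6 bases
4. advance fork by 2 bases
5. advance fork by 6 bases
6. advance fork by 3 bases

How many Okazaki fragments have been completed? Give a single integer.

Answer: 8

Derivation:
Step 1: advance 5 -> fork_pos = 0 + 5 = 5. Reached multiple(s) of 3: 3 -> fragment 1 completed (1 total).
Step 2: advance 2 -> fork_pos = 5 + 2 = 7. Reached multiple(s) of 3: 6 -> fragment 2 completed (2 total).
Step 3: advance 6 -> fork_pos = 7 + 6 = 13. Reached multiple(s) of 3: 9, 12 -> fragments 3-4 completed (4 total).
Step 4: advance 2 -> fork_pos = 13 + 2 = 15. Reached multiple(s) of 3: 15 -> fragment 5 completed (5 total).
Step 5: advance 6 -> fork_pos = 15 + 6 = 21. Reached multiple(s) of 3: 18, 21 -> fragments 6-7 completed (7 total).
Step 6: advance 3 -> fork_pos = 21 + 3 = 24. Reached multiple(s) of 3: 24 -> fragment 8 completed (8 total).
Check: final fork_pos = 24; the multiples of 3 that are <= 24 are 3..24 -> 24 // 3 = 8 completed fragment(s).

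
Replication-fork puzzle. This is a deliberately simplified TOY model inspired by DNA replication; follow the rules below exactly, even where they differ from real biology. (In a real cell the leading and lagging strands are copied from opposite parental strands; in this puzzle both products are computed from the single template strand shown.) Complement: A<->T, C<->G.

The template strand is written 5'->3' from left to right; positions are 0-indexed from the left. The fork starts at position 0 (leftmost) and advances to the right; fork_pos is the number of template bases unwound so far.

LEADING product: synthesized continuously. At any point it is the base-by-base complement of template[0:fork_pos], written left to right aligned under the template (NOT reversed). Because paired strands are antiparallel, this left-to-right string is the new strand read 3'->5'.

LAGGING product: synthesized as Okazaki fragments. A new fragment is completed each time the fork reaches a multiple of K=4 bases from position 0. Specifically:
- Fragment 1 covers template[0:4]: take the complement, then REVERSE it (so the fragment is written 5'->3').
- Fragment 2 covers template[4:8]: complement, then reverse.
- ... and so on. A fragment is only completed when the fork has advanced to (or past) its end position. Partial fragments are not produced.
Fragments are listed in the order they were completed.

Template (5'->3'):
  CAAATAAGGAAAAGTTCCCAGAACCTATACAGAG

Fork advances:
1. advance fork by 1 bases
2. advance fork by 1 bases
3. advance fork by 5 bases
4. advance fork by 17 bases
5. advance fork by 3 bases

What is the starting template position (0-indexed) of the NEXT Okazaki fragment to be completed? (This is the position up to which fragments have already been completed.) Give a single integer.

Answer: 24

Derivation:
Step 1: advance 1 -> fork_pos = 0 + 1 = 1. Next multiple of 4 is 4 (not reached); still 0 fragment(s).
Step 2: advance 1 -> fork_pos = 1 + 1 = 2. Next multiple of 4 is 4 (not reached); still 0 fragment(s).
Step 3: advance 5 -> fork_pos = 2 + 5 = 7. Reached multiple(s) of 4: 4 -> fragment 1 completed (1 total).
Step 4: advance 17 -> fork_pos = 7 + 17 = 24. Reached multiple(s) of 4: 8, 12, 16, 20, 24 -> fragments 2-6 completed (6 total).
Step 5: advance 3 -> fork_pos = 24 + 3 = 27. Next multiple of 4 is 28 (not reached); still 6 fragment(s).
6 fragment(s) completed, covering template[0:24] (6 x 4 = 24). The next fragment, fragment 7, covers template[24:28], so it starts at position 24.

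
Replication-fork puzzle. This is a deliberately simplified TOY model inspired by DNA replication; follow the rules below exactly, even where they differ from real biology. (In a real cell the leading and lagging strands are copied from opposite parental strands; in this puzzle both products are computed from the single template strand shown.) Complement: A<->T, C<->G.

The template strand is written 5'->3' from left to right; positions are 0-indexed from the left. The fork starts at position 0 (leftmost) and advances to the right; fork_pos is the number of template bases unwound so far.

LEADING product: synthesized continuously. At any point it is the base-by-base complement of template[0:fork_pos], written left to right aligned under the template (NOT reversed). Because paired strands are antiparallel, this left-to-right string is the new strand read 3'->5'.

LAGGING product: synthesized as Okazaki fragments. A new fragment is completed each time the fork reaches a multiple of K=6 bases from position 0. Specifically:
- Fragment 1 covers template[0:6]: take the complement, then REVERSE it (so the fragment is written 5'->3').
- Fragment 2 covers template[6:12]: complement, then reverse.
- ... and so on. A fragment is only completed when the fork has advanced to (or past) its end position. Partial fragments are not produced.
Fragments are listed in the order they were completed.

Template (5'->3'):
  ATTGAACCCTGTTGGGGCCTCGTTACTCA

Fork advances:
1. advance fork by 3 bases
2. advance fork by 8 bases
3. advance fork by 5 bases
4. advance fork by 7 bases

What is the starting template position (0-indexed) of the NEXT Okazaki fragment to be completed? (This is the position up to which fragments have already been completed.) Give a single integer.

Step 1: advance 3 -> fork_pos = 0 + 3 = 3. Next multiple of 6 is 6 (not reached); still 0 fragment(s).
Step 2: advance 8 -> fork_pos = 3 + 8 = 11. Reached multiple(s) of 6: 6 -> fragment 1 completed (1 total).
Step 3: advance 5 -> fork_pos = 11 + 5 = 16. Reached multiple(s) of 6: 12 -> fragment 2 completed (2 total).
Step 4: advance 7 -> fork_pos = 16 + 7 = 23. Reached multiple(s) of 6: 18 -> fragment 3 completed (3 total).
3 fragment(s) completed, covering template[0:18] (3 x 6 = 18). The next fragment, fragment 4, covers template[18:24], so it starts at position 18.

Answer: 18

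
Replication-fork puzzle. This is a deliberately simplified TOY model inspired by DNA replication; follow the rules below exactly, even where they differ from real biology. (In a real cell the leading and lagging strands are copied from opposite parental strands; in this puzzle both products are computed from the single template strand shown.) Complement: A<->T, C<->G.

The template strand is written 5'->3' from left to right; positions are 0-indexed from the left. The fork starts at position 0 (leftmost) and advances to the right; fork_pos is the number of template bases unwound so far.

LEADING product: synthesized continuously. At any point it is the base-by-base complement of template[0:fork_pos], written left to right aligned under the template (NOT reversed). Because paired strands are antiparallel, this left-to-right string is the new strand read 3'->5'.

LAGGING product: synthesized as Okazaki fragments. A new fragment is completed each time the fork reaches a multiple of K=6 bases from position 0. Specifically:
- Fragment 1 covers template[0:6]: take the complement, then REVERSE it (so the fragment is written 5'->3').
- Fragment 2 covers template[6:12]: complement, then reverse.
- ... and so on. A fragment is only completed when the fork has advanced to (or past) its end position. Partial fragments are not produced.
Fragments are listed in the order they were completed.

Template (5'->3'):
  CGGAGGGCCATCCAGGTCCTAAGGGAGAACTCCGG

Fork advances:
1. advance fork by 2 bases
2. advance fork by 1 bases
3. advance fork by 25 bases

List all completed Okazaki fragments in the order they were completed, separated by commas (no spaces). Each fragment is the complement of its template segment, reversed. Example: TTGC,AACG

Step 1: advance 2 -> fork_pos = 0 + 2 = 2. Next multiple of 6 is 6 (not reached); still 0 fragment(s).
Step 2: advance 1 -> fork_pos = 2 + 1 = 3. Next multiple of 6 is 6 (not reached); still 0 fragment(s).
Step 3: advance 25 -> fork_pos = 3 + 25 = 28. Reached multiple(s) of 6: 6, 12, 18, 24 -> fragments 1-4 completed (4 total).
Final fork_pos = 28, so 4 fragment(s) are complete. Build each: template segment -> complement -> reverse.
Fragment 1: template[0:6] = CGGAGG -> complement GCCTCC -> reversed CCTCCG
Fragment 2: template[6:12] = GCCATC -> complement CGGTAG -> reversed GATGGC
Fragment 3: template[12:18] = CAGGTC -> complement GTCCAG -> reversed GACCTG
Fragment 4: template[18:24] = CTAAGG -> complement GATTCC -> reversed CCTTAG

Answer: CCTCCG,GATGGC,GACCTG,CCTTAG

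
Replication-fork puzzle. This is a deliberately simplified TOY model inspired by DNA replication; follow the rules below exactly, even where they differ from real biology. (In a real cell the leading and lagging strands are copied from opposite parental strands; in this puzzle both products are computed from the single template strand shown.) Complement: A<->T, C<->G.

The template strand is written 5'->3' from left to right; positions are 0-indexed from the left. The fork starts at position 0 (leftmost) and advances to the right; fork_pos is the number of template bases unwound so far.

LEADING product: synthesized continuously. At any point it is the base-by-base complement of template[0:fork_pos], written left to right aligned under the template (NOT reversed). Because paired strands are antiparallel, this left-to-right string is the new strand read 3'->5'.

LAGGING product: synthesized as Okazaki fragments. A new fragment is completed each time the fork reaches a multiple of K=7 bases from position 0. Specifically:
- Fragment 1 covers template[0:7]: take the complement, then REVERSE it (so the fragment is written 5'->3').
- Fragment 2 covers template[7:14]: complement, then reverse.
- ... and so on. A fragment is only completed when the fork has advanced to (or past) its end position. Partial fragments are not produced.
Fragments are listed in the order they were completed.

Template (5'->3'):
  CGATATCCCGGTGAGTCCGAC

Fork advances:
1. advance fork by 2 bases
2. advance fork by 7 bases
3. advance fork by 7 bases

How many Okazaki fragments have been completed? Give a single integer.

Step 1: advance 2 -> fork_pos = 0 + 2 = 2. Next multiple of 7 is 7 (not reached); still 0 fragment(s).
Step 2: advance 7 -> fork_pos = 2 + 7 = 9. Reached multiple(s) of 7: 7 -> fragment 1 completed (1 total).
Step 3: advance 7 -> fork_pos = 9 + 7 = 16. Reached multiple(s) of 7: 14 -> fragment 2 completed (2 total).
Check: final fork_pos = 16; the multiples of 7 that are <= 16 are 7..14 -> 16 // 7 = 2 completed fragment(s).

Answer: 2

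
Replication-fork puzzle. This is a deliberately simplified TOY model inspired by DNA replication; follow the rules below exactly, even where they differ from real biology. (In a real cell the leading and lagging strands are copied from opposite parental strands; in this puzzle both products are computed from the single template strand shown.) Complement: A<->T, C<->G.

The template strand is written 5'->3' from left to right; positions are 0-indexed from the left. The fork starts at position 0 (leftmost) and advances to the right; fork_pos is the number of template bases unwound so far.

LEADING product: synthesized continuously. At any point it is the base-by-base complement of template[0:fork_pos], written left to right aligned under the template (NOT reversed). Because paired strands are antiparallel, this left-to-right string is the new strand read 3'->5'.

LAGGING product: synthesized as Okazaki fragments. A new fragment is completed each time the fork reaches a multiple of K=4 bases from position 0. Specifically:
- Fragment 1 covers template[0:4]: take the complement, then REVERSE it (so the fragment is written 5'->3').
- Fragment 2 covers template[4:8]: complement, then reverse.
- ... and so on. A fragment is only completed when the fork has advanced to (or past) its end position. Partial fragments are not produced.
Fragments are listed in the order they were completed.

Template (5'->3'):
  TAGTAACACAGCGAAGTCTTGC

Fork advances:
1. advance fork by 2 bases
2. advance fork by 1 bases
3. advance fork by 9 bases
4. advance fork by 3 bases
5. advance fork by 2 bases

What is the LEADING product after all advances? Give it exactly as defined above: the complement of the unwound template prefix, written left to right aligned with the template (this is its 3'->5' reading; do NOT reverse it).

Step 1: advance 2 -> fork_pos = 0 + 2 = 2.
Step 2: advance 1 -> fork_pos = 2 + 1 = 3.
Step 3: advance 9 -> fork_pos = 3 + 9 = 12.
Step 4: advance 3 -> fork_pos = 12 + 3 = 15.
Step 5: advance 2 -> fork_pos = 15 + 2 = 17.
Unwound prefix: template[0:17] = TAGTAACACAGCGAAGT
Complement it base by base (A<->T, C<->G), keeping left-to-right order:
  [0:5] TAGTA -> ATCAT
  [5:10] ACACA -> TGTGT
  [10:15] GCGAA -> CGCTT
  [15:17] GT -> CA
Concatenate: ATCATTGTGTCGCTTCA (length 17; written aligned with the template, i.e. 3'->5').

Answer: ATCATTGTGTCGCTTCA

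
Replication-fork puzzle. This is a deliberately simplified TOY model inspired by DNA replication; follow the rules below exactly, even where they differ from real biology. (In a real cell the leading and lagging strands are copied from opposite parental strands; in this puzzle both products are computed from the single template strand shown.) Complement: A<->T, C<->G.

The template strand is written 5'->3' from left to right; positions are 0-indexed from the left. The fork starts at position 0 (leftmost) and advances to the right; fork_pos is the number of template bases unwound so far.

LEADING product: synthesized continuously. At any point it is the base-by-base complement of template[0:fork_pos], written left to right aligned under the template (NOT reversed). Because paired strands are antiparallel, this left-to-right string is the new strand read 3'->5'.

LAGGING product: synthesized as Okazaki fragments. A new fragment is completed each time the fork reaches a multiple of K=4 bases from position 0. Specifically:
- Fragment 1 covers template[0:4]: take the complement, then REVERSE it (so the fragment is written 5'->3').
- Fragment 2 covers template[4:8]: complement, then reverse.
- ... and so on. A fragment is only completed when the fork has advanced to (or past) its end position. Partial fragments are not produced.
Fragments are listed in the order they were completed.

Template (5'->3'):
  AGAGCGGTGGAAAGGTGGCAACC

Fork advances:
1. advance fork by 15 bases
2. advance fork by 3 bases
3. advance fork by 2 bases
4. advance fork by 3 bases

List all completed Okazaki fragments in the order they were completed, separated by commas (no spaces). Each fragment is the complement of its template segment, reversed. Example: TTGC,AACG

Step 1: advance 15 -> fork_pos = 0 + 15 = 15. Reached multiple(s) of 4: 4, 8, 12 -> fragments 1-3 completed (3 total).
Step 2: advance 3 -> fork_pos = 15 + 3 = 18. Reached multiple(s) of 4: 16 -> fragment 4 completed (4 total).
Step 3: advance 2 -> fork_pos = 18 + 2 = 20. Reached multiple(s) of 4: 20 -> fragment 5 completed (5 total).
Step 4: advance 3 -> fork_pos = 20 + 3 = 23. Next multiple of 4 is 24 (not reached); still 5 fragment(s).
Final fork_pos = 23, so 5 fragment(s) are complete. Build each: template segment -> complement -> reverse.
Fragment 1: template[0:4] = AGAG -> complement TCTC -> reversed CTCT
Fragment 2: template[4:8] = CGGT -> complement GCCA -> reversed ACCG
Fragment 3: template[8:12] = GGAA -> complement CCTT -> reversed TTCC
Fragment 4: template[12:16] = AGGT -> complement TCCA -> reversed ACCT
Fragment 5: template[16:20] = GGCA -> complement CCGT -> reversed TGCC

Answer: CTCT,ACCG,TTCC,ACCT,TGCC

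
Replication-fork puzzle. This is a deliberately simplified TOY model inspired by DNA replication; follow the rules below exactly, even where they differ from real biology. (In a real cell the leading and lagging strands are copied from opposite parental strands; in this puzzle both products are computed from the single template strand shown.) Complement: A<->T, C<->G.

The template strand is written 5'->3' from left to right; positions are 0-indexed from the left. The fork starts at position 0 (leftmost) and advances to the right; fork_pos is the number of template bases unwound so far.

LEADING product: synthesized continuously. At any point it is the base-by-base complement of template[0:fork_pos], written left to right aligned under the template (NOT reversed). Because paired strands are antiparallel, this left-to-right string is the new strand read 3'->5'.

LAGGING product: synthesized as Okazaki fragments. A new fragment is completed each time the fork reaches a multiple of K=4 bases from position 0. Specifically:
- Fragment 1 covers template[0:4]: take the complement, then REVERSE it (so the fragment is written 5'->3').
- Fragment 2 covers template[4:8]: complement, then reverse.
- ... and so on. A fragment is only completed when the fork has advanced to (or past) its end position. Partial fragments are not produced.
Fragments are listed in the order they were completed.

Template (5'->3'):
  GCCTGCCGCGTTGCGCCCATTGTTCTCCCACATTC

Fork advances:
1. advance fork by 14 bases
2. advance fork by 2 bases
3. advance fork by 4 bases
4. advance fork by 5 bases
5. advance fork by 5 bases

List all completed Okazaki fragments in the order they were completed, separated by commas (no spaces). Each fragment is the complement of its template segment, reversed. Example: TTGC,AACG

Answer: AGGC,CGGC,AACG,GCGC,ATGG,AACA,GGAG

Derivation:
Step 1: advance 14 -> fork_pos = 0 + 14 = 14. Reached multiple(s) of 4: 4, 8, 12 -> fragments 1-3 completed (3 total).
Step 2: advance 2 -> fork_pos = 14 + 2 = 16. Reached multiple(s) of 4: 16 -> fragment 4 completed (4 total).
Step 3: advance 4 -> fork_pos = 16 + 4 = 20. Reached multiple(s) of 4: 20 -> fragment 5 completed (5 total).
Step 4: advance 5 -> fork_pos = 20 + 5 = 25. Reached multiple(s) of 4: 24 -> fragment 6 completed (6 total).
Step 5: advance 5 -> fork_pos = 25 + 5 = 30. Reached multiple(s) of 4: 28 -> fragment 7 completed (7 total).
Final fork_pos = 30, so 7 fragment(s) are complete. Build each: template segment -> complement -> reverse.
Fragment 1: template[0:4] = GCCT -> complement CGGA -> reversed AGGC
Fragment 2: template[4:8] = GCCG -> complement CGGC -> reversed CGGC
Fragment 3: template[8:12] = CGTT -> complement GCAA -> reversed AACG
Fragment 4: template[12:16] = GCGC -> complement CGCG -> reversed GCGC
Fragment 5: template[16:20] = CCAT -> complement GGTA -> reversed ATGG
Fragment 6: template[20:24] = TGTT -> complement ACAA -> reversed AACA
Fragment 7: template[24:28] = CTCC -> complement GAGG -> reversed GGAG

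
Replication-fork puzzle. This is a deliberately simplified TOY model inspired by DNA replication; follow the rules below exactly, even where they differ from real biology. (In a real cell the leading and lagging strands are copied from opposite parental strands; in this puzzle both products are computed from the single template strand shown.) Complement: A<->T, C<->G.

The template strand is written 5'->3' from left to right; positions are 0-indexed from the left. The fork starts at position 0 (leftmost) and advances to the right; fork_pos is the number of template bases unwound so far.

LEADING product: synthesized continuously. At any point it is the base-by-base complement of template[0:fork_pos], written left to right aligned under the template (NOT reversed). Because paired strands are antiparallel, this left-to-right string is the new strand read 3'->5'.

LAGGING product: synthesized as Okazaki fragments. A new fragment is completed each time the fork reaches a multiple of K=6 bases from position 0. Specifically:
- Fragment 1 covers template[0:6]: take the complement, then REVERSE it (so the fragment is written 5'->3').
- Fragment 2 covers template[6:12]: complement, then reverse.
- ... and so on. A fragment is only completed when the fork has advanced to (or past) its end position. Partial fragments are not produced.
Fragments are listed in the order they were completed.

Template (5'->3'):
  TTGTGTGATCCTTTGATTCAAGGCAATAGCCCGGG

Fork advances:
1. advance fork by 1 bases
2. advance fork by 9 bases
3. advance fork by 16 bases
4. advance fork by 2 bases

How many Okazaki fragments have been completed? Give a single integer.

Answer: 4

Derivation:
Step 1: advance 1 -> fork_pos = 0 + 1 = 1. Next multiple of 6 is 6 (not reached); still 0 fragment(s).
Step 2: advance 9 -> fork_pos = 1 + 9 = 10. Reached multiple(s) of 6: 6 -> fragment 1 completed (1 total).
Step 3: advance 16 -> fork_pos = 10 + 16 = 26. Reached multiple(s) of 6: 12, 18, 24 -> fragments 2-4 completed (4 total).
Step 4: advance 2 -> fork_pos = 26 + 2 = 28. Next multiple of 6 is 30 (not reached); still 4 fragment(s).
Check: final fork_pos = 28; the multiples of 6 that are <= 28 are 6..24 -> 28 // 6 = 4 completed fragment(s).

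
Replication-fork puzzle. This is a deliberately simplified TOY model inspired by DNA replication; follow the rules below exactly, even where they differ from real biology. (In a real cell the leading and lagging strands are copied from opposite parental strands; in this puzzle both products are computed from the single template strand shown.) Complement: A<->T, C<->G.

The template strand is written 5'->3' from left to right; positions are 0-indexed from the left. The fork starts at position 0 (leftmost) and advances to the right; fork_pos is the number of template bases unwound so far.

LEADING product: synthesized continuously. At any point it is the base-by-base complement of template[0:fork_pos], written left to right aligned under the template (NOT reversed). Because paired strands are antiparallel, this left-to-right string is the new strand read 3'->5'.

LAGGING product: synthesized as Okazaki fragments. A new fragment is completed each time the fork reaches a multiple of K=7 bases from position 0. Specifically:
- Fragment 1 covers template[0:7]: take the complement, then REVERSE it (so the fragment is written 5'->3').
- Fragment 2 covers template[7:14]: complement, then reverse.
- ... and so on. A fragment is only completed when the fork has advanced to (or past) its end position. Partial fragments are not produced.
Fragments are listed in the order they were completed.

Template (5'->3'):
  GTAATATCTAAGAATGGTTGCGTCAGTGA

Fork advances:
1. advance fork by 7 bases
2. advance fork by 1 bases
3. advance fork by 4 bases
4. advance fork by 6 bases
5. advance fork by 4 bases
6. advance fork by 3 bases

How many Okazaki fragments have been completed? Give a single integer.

Answer: 3

Derivation:
Step 1: advance 7 -> fork_pos = 0 + 7 = 7. Reached multiple(s) of 7: 7 -> fragment 1 completed (1 total).
Step 2: advance 1 -> fork_pos = 7 + 1 = 8. Next multiple of 7 is 14 (not reached); still 1 fragment(s).
Step 3: advance 4 -> fork_pos = 8 + 4 = 12. Next multiple of 7 is 14 (not reached); still 1 fragment(s).
Step 4: advance 6 -> fork_pos = 12 + 6 = 18. Reached multiple(s) of 7: 14 -> fragment 2 completed (2 total).
Step 5: advance 4 -> fork_pos = 18 + 4 = 22. Reached multiple(s) of 7: 21 -> fragment 3 completed (3 total).
Step 6: advance 3 -> fork_pos = 22 + 3 = 25. Next multiple of 7 is 28 (not reached); still 3 fragment(s).
Check: final fork_pos = 25; the multiples of 7 that are <= 25 are 7..21 -> 25 // 7 = 3 completed fragment(s).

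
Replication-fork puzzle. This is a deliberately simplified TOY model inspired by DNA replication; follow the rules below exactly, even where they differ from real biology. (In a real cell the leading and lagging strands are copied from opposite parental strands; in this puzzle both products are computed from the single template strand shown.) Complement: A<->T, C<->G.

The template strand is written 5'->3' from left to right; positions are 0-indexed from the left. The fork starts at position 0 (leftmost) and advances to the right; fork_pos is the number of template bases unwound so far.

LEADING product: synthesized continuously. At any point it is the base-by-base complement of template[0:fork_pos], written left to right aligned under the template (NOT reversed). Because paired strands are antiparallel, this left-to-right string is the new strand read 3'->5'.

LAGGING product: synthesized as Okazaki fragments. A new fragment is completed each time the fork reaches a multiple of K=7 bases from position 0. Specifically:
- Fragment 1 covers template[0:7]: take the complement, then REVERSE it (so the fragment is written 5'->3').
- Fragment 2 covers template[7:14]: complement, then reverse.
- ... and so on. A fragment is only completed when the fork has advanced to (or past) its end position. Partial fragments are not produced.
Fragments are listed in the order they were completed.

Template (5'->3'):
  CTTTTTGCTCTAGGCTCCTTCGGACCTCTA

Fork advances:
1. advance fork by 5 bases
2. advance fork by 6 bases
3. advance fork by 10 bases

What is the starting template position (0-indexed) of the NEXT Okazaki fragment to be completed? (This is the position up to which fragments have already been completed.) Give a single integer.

Step 1: advance 5 -> fork_pos = 0 + 5 = 5. Next multiple of 7 is 7 (not reached); still 0 fragment(s).
Step 2: advance 6 -> fork_pos = 5 + 6 = 11. Reached multiple(s) of 7: 7 -> fragment 1 completed (1 total).
Step 3: advance 10 -> fork_pos = 11 + 10 = 21. Reached multiple(s) of 7: 14, 21 -> fragments 2-3 completed (3 total).
3 fragment(s) completed, covering template[0:21] (3 x 7 = 21). The next fragment, fragment 4, covers template[21:28], so it starts at position 21.

Answer: 21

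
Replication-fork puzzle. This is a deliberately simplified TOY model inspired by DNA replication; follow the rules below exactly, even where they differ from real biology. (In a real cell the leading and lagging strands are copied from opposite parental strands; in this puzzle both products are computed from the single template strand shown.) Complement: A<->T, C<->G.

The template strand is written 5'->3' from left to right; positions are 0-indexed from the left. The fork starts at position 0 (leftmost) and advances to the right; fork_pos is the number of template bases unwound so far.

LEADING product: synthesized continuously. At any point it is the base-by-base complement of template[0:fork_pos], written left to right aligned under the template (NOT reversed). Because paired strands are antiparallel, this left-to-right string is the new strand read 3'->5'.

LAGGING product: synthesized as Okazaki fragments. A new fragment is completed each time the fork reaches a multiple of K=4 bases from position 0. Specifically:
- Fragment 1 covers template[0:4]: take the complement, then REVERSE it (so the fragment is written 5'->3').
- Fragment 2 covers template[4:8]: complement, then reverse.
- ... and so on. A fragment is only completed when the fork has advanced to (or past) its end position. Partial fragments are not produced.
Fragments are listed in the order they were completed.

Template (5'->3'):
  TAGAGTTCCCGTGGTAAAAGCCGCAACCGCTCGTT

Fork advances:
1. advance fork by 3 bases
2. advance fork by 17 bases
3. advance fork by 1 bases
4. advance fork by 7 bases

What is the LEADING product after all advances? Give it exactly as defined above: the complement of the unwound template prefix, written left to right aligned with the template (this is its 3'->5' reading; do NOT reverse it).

Step 1: advance 3 -> fork_pos = 0 + 3 = 3.
Step 2: advance 17 -> fork_pos = 3 + 17 = 20.
Step 3: advance 1 -> fork_pos = 20 + 1 = 21.
Step 4: advance 7 -> fork_pos = 21 + 7 = 28.
Unwound prefix: template[0:28] = TAGAGTTCCCGTGGTAAAAGCCGCAACC
Complement it base by base (A<->T, C<->G), keeping left-to-right order:
  [0:5] TAGAG -> ATCTC
  [5:10] TTCCC -> AAGGG
  [10:15] GTGGT -> CACCA
  [15:20] AAAAG -> TTTTC
  [20:25] CCGCA -> GGCGT
  [25:28] ACC -> TGG
Concatenate: ATCTCAAGGGCACCATTTTCGGCGTTGG (length 28; written aligned with the template, i.e. 3'->5').

Answer: ATCTCAAGGGCACCATTTTCGGCGTTGG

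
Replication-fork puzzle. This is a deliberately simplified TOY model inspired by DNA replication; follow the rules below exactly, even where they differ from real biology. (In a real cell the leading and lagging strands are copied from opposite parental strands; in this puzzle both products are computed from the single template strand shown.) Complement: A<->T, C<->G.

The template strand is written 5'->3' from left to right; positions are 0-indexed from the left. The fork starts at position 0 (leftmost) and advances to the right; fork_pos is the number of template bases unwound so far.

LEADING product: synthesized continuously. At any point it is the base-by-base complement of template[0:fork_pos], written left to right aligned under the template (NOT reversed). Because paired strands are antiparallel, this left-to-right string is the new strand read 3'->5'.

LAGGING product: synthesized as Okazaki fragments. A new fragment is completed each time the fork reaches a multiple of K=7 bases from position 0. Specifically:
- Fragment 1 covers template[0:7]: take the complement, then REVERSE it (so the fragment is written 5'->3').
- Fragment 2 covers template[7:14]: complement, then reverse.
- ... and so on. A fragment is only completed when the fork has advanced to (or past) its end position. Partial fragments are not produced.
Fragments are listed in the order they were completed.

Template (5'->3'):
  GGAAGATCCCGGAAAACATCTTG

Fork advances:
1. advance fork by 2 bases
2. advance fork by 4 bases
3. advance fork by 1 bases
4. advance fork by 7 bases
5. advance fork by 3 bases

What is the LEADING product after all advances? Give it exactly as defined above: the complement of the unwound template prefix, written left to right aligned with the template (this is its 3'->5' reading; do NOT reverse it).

Answer: CCTTCTAGGGCCTTTTG

Derivation:
Step 1: advance 2 -> fork_pos = 0 + 2 = 2.
Step 2: advance 4 -> fork_pos = 2 + 4 = 6.
Step 3: advance 1 -> fork_pos = 6 + 1 = 7.
Step 4: advance 7 -> fork_pos = 7 + 7 = 14.
Step 5: advance 3 -> fork_pos = 14 + 3 = 17.
Unwound prefix: template[0:17] = GGAAGATCCCGGAAAAC
Complement it base by base (A<->T, C<->G), keeping left-to-right order:
  [0:5] GGAAG -> CCTTC
  [5:10] ATCCC -> TAGGG
  [10:15] GGAAA -> CCTTT
  [15:17] AC -> TG
Concatenate: CCTTCTAGGGCCTTTTG (length 17; written aligned with the template, i.e. 3'->5').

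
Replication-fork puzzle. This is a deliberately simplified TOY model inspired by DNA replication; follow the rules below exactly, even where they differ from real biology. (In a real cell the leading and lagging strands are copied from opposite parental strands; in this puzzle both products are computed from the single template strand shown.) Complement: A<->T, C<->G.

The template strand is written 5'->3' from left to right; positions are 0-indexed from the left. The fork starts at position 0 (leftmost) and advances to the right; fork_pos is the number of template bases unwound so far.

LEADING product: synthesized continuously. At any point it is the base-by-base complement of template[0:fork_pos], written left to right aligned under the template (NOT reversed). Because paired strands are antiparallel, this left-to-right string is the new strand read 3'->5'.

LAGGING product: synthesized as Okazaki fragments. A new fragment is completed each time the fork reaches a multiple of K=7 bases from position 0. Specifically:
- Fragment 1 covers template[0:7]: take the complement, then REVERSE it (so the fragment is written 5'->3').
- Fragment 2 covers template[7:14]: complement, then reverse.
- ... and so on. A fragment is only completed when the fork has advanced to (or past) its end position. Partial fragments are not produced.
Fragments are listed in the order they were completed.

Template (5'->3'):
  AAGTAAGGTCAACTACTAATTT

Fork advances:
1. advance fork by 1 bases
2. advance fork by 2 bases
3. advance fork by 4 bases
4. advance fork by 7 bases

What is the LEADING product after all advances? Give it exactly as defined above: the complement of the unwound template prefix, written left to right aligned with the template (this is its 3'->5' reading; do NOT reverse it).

Step 1: advance 1 -> fork_pos = 0 + 1 = 1.
Step 2: advance 2 -> fork_pos = 1 + 2 = 3.
Step 3: advance 4 -> fork_pos = 3 + 4 = 7.
Step 4: advance 7 -> fork_pos = 7 + 7 = 14.
Unwound prefix: template[0:14] = AAGTAAGGTCAACT
Complement it base by base (A<->T, C<->G), keeping left-to-right order:
  [0:5] AAGTA -> TTCAT
  [5:10] AGGTC -> TCCAG
  [10:14] AACT -> TTGA
Concatenate: TTCATTCCAGTTGA (length 14; written aligned with the template, i.e. 3'->5').

Answer: TTCATTCCAGTTGA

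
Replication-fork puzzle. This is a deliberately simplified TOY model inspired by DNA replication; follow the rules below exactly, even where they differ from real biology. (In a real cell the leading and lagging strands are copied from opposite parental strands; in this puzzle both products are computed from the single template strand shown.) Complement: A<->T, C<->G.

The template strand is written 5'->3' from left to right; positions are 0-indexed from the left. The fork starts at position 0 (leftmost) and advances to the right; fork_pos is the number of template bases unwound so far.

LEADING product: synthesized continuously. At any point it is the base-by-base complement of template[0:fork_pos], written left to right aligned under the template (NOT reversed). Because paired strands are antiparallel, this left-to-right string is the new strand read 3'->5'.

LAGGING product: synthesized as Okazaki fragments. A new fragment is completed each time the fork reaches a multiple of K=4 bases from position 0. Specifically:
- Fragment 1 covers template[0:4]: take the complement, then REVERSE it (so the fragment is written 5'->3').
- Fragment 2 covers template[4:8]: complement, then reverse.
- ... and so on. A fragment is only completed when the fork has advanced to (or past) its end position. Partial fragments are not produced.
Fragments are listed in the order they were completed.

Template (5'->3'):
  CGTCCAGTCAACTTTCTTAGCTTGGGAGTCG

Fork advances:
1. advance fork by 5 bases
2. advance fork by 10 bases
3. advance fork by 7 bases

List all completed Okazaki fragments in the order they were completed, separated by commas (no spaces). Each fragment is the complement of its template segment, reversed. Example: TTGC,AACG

Answer: GACG,ACTG,GTTG,GAAA,CTAA

Derivation:
Step 1: advance 5 -> fork_pos = 0 + 5 = 5. Reached multiple(s) of 4: 4 -> fragment 1 completed (1 total).
Step 2: advance 10 -> fork_pos = 5 + 10 = 15. Reached multiple(s) of 4: 8, 12 -> fragments 2-3 completed (3 total).
Step 3: advance 7 -> fork_pos = 15 + 7 = 22. Reached multiple(s) of 4: 16, 20 -> fragments 4-5 completed (5 total).
Final fork_pos = 22, so 5 fragment(s) are complete. Build each: template segment -> complement -> reverse.
Fragment 1: template[0:4] = CGTC -> complement GCAG -> reversed GACG
Fragment 2: template[4:8] = CAGT -> complement GTCA -> reversed ACTG
Fragment 3: template[8:12] = CAAC -> complement GTTG -> reversed GTTG
Fragment 4: template[12:16] = TTTC -> complement AAAG -> reversed GAAA
Fragment 5: template[16:20] = TTAG -> complement AATC -> reversed CTAA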